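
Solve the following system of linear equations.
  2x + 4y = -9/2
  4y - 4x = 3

Row-reduce the augmented matrix:
R1 ← R1 / (2).
R2 ← R2 + 4·R1.
R2 ← R2 / (12).
R1 ← R1 − 2·R2.
Reading off the reduced rows gives x = -5/4, y = -1/2.

x = -5/4, y = -1/2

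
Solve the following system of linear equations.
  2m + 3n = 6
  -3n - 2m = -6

infinitely many solutions

Row-reduce:
R1 ← R1 / (2).
R2 ← R2 + 2·R1.
Rank is 1 with 2 unknowns, leaving n free.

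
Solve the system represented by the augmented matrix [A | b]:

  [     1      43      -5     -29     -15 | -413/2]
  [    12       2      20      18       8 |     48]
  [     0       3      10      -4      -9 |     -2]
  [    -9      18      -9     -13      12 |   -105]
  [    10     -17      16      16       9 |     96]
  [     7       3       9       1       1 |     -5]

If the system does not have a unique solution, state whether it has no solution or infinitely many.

Row-reduce:
R2 ← R2 − 12·R1.
R4 ← R4 + 9·R1.
R5 ← R5 − 10·R1.
R6 ← R6 − 7·R1.
R2 ← R2 / (-514).
R1 ← R1 − 43·R2.
R3 ← R3 − 3·R2.
R4 ← R4 − 405·R2.
R5 ← R5 + 447·R2.
R6 ← R6 + 298·R2.
R3 ← R3 / (2690/257).
R1 ← R1 − 435/257·R3.
R2 ← R2 + 40/257·R3.
R4 ← R4 − 2322/257·R3.
R5 ← R5 + 918/257·R3.
R6 ← R6 + 612/257·R3.
R4 ← R4 / (21512/1345).
R1 ← R1 − 1033/538·R4.
R2 ← R2 + 199/269·R4.
R3 ← R3 + 479/2690·R4.
R5 ← R5 + 17388/1345·R4.
R6 ← R6 + 11592/1345·R4.
R5 ← R5 / (50115/2689).
R1 ← R1 + 39377/21512·R5.
R2 ← R2 − 10699/10756·R5.
R3 ← R3 + 8589/21512·R5.
R4 ← R4 − 21489/10756·R5.
R6 ← R6 − 33410/2689·R5.
Row 6 reduces to 0 = -1/6, a contradiction. The system is inconsistent.

no solution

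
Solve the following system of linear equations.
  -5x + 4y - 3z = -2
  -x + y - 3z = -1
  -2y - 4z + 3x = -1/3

x = 1, y = 1, z = 1/3

Row-reduce the augmented matrix:
R1 ← R1 / (-5).
R2 ← R2 + 1·R1.
R3 ← R3 − 3·R1.
R2 ← R2 / (1/5).
R1 ← R1 + 4/5·R2.
R3 ← R3 − 2/5·R2.
R3 ← R3 / (-1).
R1 ← R1 + 9·R3.
R2 ← R2 + 12·R3.
Reading off the reduced rows gives x = 1, y = 1, z = 1/3.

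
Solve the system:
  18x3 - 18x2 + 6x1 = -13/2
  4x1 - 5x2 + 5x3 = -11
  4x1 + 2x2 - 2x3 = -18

no solution

Row-reduce:
R1 ← R1 / (6).
R2 ← R2 − 4·R1.
R3 ← R3 − 4·R1.
R2 ← R2 / (7).
R1 ← R1 + 3·R2.
R3 ← R3 − 14·R2.
Row 3 reduces to 0 = -1/3, a contradiction. The system is inconsistent.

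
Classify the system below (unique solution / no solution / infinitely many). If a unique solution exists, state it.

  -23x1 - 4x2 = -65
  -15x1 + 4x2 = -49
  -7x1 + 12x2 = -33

x1 = 3, x2 = -1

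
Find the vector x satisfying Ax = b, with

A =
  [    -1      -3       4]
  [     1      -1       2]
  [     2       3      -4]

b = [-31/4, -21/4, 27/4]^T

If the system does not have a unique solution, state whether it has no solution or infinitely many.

Row-reduce the augmented matrix:
R1 ← R1 / (-1).
R2 ← R2 − 1·R1.
R3 ← R3 − 2·R1.
R2 ← R2 / (-4).
R1 ← R1 − 3·R2.
R3 ← R3 + 3·R2.
R3 ← R3 / (-1/2).
R1 ← R1 − 1/2·R3.
R2 ← R2 + 3/2·R3.
Reading off the reduced rows gives x_1 = -1, x_2 = 1/4, x_3 = -2.

x_1 = -1, x_2 = 1/4, x_3 = -2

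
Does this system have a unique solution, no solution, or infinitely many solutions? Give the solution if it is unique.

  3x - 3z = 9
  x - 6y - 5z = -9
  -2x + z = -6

x = 3, y = 2, z = 0

Row-reduce the augmented matrix:
R1 ← R1 / (3).
R2 ← R2 − 1·R1.
R3 ← R3 + 2·R1.
R2 ← R2 / (-6).
R3 ← R3 / (-1).
R1 ← R1 + 1·R3.
R2 ← R2 − 2/3·R3.
Reading off the reduced rows gives x = 3, y = 2, z = 0.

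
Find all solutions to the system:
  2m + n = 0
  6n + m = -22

Row-reduce the augmented matrix:
R1 ← R1 / (2).
R2 ← R2 − 1·R1.
R2 ← R2 / (11/2).
R1 ← R1 − 1/2·R2.
Reading off the reduced rows gives m = 2, n = -4.

m = 2, n = -4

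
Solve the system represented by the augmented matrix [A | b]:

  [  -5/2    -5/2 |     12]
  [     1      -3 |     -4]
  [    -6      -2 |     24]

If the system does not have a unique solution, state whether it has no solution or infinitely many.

no solution

Row-reduce:
R1 ← R1 / (-5/2).
R2 ← R2 − 1·R1.
R3 ← R3 + 6·R1.
R2 ← R2 / (-4).
R1 ← R1 − 1·R2.
R3 ← R3 − 4·R2.
Row 3 reduces to 0 = -4, a contradiction. The system is inconsistent.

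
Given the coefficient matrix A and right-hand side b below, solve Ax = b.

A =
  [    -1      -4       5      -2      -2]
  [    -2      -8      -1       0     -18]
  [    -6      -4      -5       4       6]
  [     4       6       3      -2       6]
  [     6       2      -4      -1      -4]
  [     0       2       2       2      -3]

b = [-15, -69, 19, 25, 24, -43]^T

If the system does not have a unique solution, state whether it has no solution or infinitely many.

Row-reduce the augmented matrix:
R1 ← R1 / (-1).
R2 ← R2 + 2·R1.
R3 ← R3 + 6·R1.
R4 ← R4 − 4·R1.
R5 ← R5 − 6·R1.
Swap R2 and R3.
R2 ← R2 / (20).
R1 ← R1 − 4·R2.
R4 ← R4 + 10·R2.
R5 ← R5 + 22·R2.
R6 ← R6 − 2·R2.
R3 ← R3 / (-11).
R1 ← R1 − 2·R3.
R2 ← R2 + 7/4·R3.
R4 ← R4 − 11/2·R3.
R5 ← R5 + 25/2·R3.
R6 ← R6 − 11/2·R3.
Swap R4 and R5.
R4 ← R4 / (3/55).
R1 ← R1 + 26/55·R4.
R2 ← R2 − 9/55·R4.
R3 ← R3 + 4/11·R4.
R6 ← R6 − 12/5·R4.
Swap R5 and R6.
R5 ← R5 / (-879).
R1 ← R1 − 500/3·R5.
R2 ← R2 + 56·R5.
R3 ← R3 − 398/3·R5.
R4 ← R4 − 1084/3·R5.
R6 reduces to 0 = 0, so the extra equation is consistent.
Reading off the reduced rows gives x_1 = 4, x_2 = -3, x_3 = -5, x_4 = -6, x_5 = 5.

x_1 = 4, x_2 = -3, x_3 = -5, x_4 = -6, x_5 = 5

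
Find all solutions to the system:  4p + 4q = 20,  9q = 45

p = 0, q = 5

Row-reduce the augmented matrix:
R1 ← R1 / (4).
R2 ← R2 / (9).
R1 ← R1 − 1·R2.
Reading off the reduced rows gives p = 0, q = 5.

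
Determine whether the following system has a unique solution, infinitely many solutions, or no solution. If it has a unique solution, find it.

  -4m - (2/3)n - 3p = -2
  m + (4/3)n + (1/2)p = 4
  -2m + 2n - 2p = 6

Row-reduce:
R1 ← R1 / (-4).
R2 ← R2 − 1·R1.
R3 ← R3 + 2·R1.
R2 ← R2 / (7/6).
R1 ← R1 − 1/6·R2.
R3 ← R3 − 7/3·R2.
Rank is 2 with 3 unknowns, leaving p free.

infinitely many solutions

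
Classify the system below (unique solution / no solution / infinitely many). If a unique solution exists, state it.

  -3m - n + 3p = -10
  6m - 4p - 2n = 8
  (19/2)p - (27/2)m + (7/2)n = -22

no solution

Row-reduce:
R1 ← R1 / (-3).
R2 ← R2 − 6·R1.
R3 ← R3 + 27/2·R1.
R2 ← R2 / (-4).
R1 ← R1 − 1/3·R2.
R3 ← R3 − 8·R2.
Row 3 reduces to 0 = -1, a contradiction. The system is inconsistent.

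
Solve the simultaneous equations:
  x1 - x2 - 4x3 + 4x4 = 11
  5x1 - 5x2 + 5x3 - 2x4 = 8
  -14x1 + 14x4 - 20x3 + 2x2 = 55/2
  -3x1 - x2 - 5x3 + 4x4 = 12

Row-reduce:
R2 ← R2 − 5·R1.
R3 ← R3 + 14·R1.
R4 ← R4 + 3·R1.
Swap R2 and R3.
R2 ← R2 / (-12).
R1 ← R1 + 1·R2.
R4 ← R4 + 4·R2.
R3 ← R3 / (25).
R1 ← R1 − 7/3·R3.
R2 ← R2 − 19/3·R3.
R4 ← R4 − 25/3·R3.
Row 4 reduces to 0 = 1/6, a contradiction. The system is inconsistent.

no solution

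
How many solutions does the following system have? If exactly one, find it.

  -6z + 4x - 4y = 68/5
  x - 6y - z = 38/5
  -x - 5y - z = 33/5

x = 0, y = -1, z = -8/5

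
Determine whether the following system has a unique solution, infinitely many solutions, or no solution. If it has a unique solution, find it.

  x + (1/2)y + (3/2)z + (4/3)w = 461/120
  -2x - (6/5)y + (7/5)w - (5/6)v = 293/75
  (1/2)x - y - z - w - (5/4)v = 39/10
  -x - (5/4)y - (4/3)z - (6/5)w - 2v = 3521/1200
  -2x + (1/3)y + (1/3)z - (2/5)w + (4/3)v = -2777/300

x = 2, y = -7/4, z = -1/2, w = 13/5, v = -13/5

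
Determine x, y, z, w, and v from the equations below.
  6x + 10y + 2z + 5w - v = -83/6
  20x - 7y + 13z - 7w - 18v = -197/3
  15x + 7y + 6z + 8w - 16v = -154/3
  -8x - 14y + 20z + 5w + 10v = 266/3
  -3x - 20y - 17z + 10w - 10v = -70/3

x = -3, y = -1/3, z = 2, w = 1, v = 3/2

Row-reduce the augmented matrix:
R1 ← R1 / (6).
R2 ← R2 − 20·R1.
R3 ← R3 − 15·R1.
R4 ← R4 + 8·R1.
R5 ← R5 + 3·R1.
R2 ← R2 / (-121/3).
R1 ← R1 − 5/3·R2.
R3 ← R3 + 18·R2.
R4 ← R4 + 2/3·R2.
R5 ← R5 + 15·R2.
R3 ← R3 / (-221/121).
R1 ← R1 − 72/121·R3.
R2 ← R2 + 19/121·R3.
R4 ← R4 − 2730/121·R3.
R5 ← R5 + 2221/121·R3.
R4 ← R4 / (1478/17).
R1 ← R1 − 809/442·R4.
R2 ← R2 − 29/442·R4.
R3 ← R3 + 1467/442·R4.
R5 ← R5 + 8756/221·R4.
R5 ← R5 / (285871/9607).
R1 ← R1 + 54469/38428·R5.
R2 ← R2 − 39183/38428·R5.
R3 ← R3 − 33363/38428·R5.
R4 ← R4 + 1309/1478·R5.
Reading off the reduced rows gives x = -3, y = -1/3, z = 2, w = 1, v = 3/2.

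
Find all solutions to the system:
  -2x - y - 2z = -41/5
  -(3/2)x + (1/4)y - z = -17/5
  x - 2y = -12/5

x = 8/5, y = 2, z = 3/2

Row-reduce the augmented matrix:
R1 ← R1 / (-2).
R2 ← R2 + 3/2·R1.
R3 ← R3 − 1·R1.
R1 ← R1 − 1/2·R2.
R3 ← R3 + 5/2·R2.
R3 ← R3 / (1/4).
R1 ← R1 − 3/4·R3.
R2 ← R2 − 1/2·R3.
Reading off the reduced rows gives x = 8/5, y = 2, z = 3/2.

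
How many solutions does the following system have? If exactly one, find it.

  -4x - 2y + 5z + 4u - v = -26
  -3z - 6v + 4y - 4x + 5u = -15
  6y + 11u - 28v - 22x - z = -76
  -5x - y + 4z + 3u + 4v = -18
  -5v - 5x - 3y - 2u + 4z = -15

no solution

Row-reduce:
R1 ← R1 / (-4).
R2 ← R2 + 4·R1.
R3 ← R3 + 22·R1.
R4 ← R4 + 5·R1.
R5 ← R5 + 5·R1.
R2 ← R2 / (6).
R1 ← R1 − 1/2·R2.
R3 ← R3 − 17·R2.
R4 ← R4 − 3/2·R2.
R5 ← R5 + 1/2·R2.
R3 ← R3 / (-35/6).
R1 ← R1 + 7/12·R3.
R2 ← R2 + 4/3·R3.
R4 ← R4 + 1/4·R3.
R5 ← R5 + 35/12·R3.
R4 ← R4 / (-58/35).
R1 ← R1 − 3/10·R4.
R2 ← R2 − 233/70·R4.
R3 ← R3 − 83/35·R4.
Row 5 reduces to 0 = 1/2, a contradiction. The system is inconsistent.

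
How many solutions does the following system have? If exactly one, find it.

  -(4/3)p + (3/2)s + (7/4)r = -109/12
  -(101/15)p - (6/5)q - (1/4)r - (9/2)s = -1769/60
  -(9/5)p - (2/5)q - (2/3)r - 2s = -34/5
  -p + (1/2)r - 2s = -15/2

infinitely many solutions

Row-reduce:
R1 ← R1 / (-4/3).
R2 ← R2 + 101/15·R1.
R3 ← R3 + 9/5·R1.
R4 ← R4 + 1·R1.
R2 ← R2 / (-6/5).
R3 ← R3 + 2/5·R2.
Swap R3 and R4.
R3 ← R3 / (-13/16).
R1 ← R1 + 21/16·R3.
R2 ← R2 − 727/96·R3.
Rank is 3 with 4 unknowns, leaving s free.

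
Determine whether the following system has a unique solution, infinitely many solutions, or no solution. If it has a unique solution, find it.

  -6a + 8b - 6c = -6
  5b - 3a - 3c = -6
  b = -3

infinitely many solutions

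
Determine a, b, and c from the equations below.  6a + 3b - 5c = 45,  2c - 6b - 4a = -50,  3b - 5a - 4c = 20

Row-reduce the augmented matrix:
R1 ← R1 / (6).
R2 ← R2 + 4·R1.
R3 ← R3 + 5·R1.
R2 ← R2 / (-4).
R1 ← R1 − 1/2·R2.
R3 ← R3 − 11/2·R2.
R3 ← R3 / (-10).
R1 ← R1 + 1·R3.
R2 ← R2 − 1/3·R3.
Reading off the reduced rows gives a = 2, b = 6, c = -3.

a = 2, b = 6, c = -3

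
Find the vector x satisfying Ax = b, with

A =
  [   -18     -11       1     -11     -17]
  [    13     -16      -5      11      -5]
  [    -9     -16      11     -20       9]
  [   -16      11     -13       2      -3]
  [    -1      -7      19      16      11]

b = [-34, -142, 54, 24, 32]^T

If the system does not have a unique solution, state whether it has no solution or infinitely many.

x_1 = -2, x_2 = 4, x_3 = 3, x_4 = -2, x_5 = 3

Row-reduce the augmented matrix:
R1 ← R1 / (-18).
R2 ← R2 − 13·R1.
R3 ← R3 + 9·R1.
R4 ← R4 + 16·R1.
R5 ← R5 + 1·R1.
R2 ← R2 / (-431/18).
R1 ← R1 − 11/18·R2.
R3 ← R3 + 21/2·R2.
R4 ← R4 − 187/9·R2.
R5 ← R5 + 115/18·R2.
R3 ← R3 / (5334/431).
R1 ← R1 + 71/431·R3.
R2 ← R2 − 77/431·R3.
R4 ← R4 + 7586/431·R3.
R5 ← R5 − 8657/431·R3.
R4 ← R4 / (-21598/2667).
R1 ← R1 − 2551/5334·R4.
R2 ← R2 − 77/762·R4.
R3 ← R3 + 6827/5334·R4.
R5 ← R5 − 221381/5334·R4.
R5 ← R5 / (3107203/21598).
R1 ← R1 − 59897/21598·R5.
R2 ← R2 − 16601/21598·R5.
R3 ← R3 + 68139/21598·R5.
R4 ← R4 + 43715/10799·R5.
Reading off the reduced rows gives x_1 = -2, x_2 = 4, x_3 = 3, x_4 = -2, x_5 = 3.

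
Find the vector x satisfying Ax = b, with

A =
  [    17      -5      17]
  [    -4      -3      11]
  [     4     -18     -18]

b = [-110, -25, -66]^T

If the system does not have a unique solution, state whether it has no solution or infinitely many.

x_1 = -3, x_2 = 5, x_3 = -2

Row-reduce the augmented matrix:
R1 ← R1 / (17).
R2 ← R2 + 4·R1.
R3 ← R3 − 4·R1.
R2 ← R2 / (-71/17).
R1 ← R1 + 5/17·R2.
R3 ← R3 + 286/17·R2.
R3 ← R3 / (-5852/71).
R1 ← R1 + 4/71·R3.
R2 ← R2 + 255/71·R3.
Reading off the reduced rows gives x_1 = -3, x_2 = 5, x_3 = -2.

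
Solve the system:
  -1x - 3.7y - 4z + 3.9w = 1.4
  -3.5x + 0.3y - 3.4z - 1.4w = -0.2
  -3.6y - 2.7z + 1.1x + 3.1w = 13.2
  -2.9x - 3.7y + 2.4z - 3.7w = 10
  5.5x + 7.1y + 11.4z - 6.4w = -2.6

x = 6, y = -4, z = -4, w = -6

Row-reduce the augmented matrix:
R1 ← R1 / (-1).
R2 ← R2 + 7/2·R1.
R3 ← R3 − 11/10·R1.
R4 ← R4 + 29/10·R1.
R5 ← R5 − 11/2·R1.
R2 ← R2 / (53/4).
R1 ← R1 − 37/10·R2.
R3 ← R3 + 767/100·R2.
R4 ← R4 − 703/100·R2.
R5 ← R5 + 53/4·R2.
R3 ← R3 / (-241/250).
R1 ← R1 − 26/25·R3.
R2 ← R2 − 4/5·R3.
R4 ← R4 − 1047/125·R3.
R4 ← R4 / (-2364441/127730).
R1 ← R1 + 14351/12773·R4.
R2 ← R2 + 28521/12773·R4.
R3 ← R3 − 17516/12773·R4.
R5 reduces to 0 = 0, so the extra equation is consistent.
Reading off the reduced rows gives x = 6, y = -4, z = -4, w = -6.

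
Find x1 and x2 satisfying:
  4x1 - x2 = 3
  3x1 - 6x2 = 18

x1 = 0, x2 = -3

From equation 1: x2 = -3 + 4·x1.
Substitute into equation 2 and solve: x1 = 0.
Then x2 = -3.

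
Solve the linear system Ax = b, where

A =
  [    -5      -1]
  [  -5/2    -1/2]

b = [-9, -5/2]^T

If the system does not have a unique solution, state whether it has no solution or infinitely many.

Row-reduce:
R1 ← R1 / (-5).
R2 ← R2 + 5/2·R1.
Row 2 reduces to 0 = 2, a contradiction. The system is inconsistent.

no solution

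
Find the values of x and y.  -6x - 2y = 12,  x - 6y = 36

Row-reduce the augmented matrix:
R1 ← R1 / (-6).
R2 ← R2 − 1·R1.
R2 ← R2 / (-19/3).
R1 ← R1 − 1/3·R2.
Reading off the reduced rows gives x = 0, y = -6.

x = 0, y = -6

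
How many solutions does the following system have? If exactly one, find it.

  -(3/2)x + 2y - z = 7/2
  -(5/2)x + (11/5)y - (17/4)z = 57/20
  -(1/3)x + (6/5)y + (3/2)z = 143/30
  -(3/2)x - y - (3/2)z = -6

no solution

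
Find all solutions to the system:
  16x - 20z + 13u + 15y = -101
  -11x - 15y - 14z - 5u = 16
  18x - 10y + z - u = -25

Row-reduce:
R1 ← R1 / (16).
R2 ← R2 + 11·R1.
R3 ← R3 − 18·R1.
R2 ← R2 / (-75/16).
R1 ← R1 − 15/16·R2.
R3 ← R3 + 215/8·R2.
R3 ← R3 / (913/5).
R1 ← R1 + 34/5·R3.
R2 ← R2 − 148/25·R3.
Rank is 3 with 4 unknowns, leaving u free.

infinitely many solutions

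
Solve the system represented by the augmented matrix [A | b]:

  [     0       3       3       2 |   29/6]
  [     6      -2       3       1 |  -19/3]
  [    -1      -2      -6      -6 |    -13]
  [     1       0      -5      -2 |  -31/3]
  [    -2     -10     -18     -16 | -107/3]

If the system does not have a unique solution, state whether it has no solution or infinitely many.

x_1 = -2, x_2 = -1/2, x_3 = 1, x_4 = 5/3

Row-reduce the augmented matrix:
Swap R1 and R2.
R1 ← R1 / (6).
R3 ← R3 + 1·R1.
R4 ← R4 − 1·R1.
R5 ← R5 + 2·R1.
R2 ← R2 / (3).
R1 ← R1 + 1/3·R2.
R3 ← R3 + 7/3·R2.
R4 ← R4 − 1/3·R2.
R5 ← R5 + 32/3·R2.
R3 ← R3 / (-19/6).
R1 ← R1 − 5/6·R3.
R2 ← R2 − 1·R3.
R4 ← R4 + 35/6·R3.
R5 ← R5 + 19/3·R3.
R4 ← R4 / (313/57).
R1 ← R1 + 14/19·R4.
R2 ← R2 + 13/19·R4.
R3 ← R3 − 77/57·R4.
R5 reduces to 0 = 0, so the extra equation is consistent.
Reading off the reduced rows gives x_1 = -2, x_2 = -1/2, x_3 = 1, x_4 = 5/3.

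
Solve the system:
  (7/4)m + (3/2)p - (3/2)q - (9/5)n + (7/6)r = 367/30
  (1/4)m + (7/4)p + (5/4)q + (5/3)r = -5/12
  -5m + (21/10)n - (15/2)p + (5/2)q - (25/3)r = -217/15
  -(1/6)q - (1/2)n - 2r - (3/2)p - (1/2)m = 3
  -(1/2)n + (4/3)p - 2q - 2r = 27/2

no solution

Row-reduce:
R1 ← R1 / (7/4).
R2 ← R2 − 1/4·R1.
R3 ← R3 + 5·R1.
R4 ← R4 + 1/2·R1.
R2 ← R2 / (9/35).
R1 ← R1 + 36/35·R2.
R3 ← R3 + 213/70·R2.
R4 ← R4 + 71/70·R2.
R5 ← R5 + 1/2·R2.
R3 ← R3 / (359/24).
R1 ← R1 − 7·R3.
R2 ← R2 − 215/36·R3.
R4 ← R4 − 359/72·R3.
R5 ← R5 − 311/72·R3.
Swap R4 and R5.
R4 ← R4 / (-1307/359).
R1 ← R1 + 816/359·R4.
R2 ← R2 + 550/1077·R4.
R3 ← R3 − 373/359·R4.
Row 5 reduces to 0 = -1/3, a contradiction. The system is inconsistent.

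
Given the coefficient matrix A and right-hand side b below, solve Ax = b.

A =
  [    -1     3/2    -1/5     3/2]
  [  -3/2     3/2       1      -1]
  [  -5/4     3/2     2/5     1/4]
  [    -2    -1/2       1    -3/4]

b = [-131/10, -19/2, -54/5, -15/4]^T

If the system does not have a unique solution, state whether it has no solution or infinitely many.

Row-reduce:
R1 ← R1 / (-1).
R2 ← R2 + 3/2·R1.
R3 ← R3 + 5/4·R1.
R4 ← R4 + 2·R1.
R2 ← R2 / (-3/4).
R1 ← R1 + 3/2·R2.
R3 ← R3 + 3/8·R2.
R4 ← R4 + 7/2·R2.
Swap R3 and R4.
R3 ← R3 / (-14/3).
R1 ← R1 + 12/5·R3.
R2 ← R2 + 26/15·R3.
Row 4 reduces to 0 = 1/2, a contradiction. The system is inconsistent.

no solution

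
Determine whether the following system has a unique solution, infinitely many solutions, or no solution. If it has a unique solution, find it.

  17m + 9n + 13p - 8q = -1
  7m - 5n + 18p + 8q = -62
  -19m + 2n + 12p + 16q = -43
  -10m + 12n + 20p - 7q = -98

Row-reduce the augmented matrix:
R1 ← R1 / (17).
R2 ← R2 − 7·R1.
R3 ← R3 + 19·R1.
R4 ← R4 + 10·R1.
R2 ← R2 / (-148/17).
R1 ← R1 − 9/17·R2.
R3 ← R3 − 205/17·R2.
R4 ← R4 − 294/17·R2.
R3 ← R3 / (6519/148).
R1 ← R1 − 227/148·R3.
R2 ← R2 + 215/148·R3.
R4 ← R4 − 3905/74·R3.
R4 ← R4 / (-35787/2173).
R1 ← R1 + 1248/2173·R4.
R2 ← R2 + 1192/2173·R4.
R3 ← R3 − 1120/2173·R4.
Reading off the reduced rows gives m = 3, n = 5, p = -5, q = 4.

m = 3, n = 5, p = -5, q = 4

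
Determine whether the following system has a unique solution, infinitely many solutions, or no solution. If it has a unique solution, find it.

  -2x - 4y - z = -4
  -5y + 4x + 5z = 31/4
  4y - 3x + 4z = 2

x = 1, y = 1/4, z = 1

Row-reduce the augmented matrix:
R1 ← R1 / (-2).
R2 ← R2 − 4·R1.
R3 ← R3 + 3·R1.
R2 ← R2 / (-13).
R1 ← R1 − 2·R2.
R3 ← R3 − 10·R2.
R3 ← R3 / (203/26).
R1 ← R1 − 25/26·R3.
R2 ← R2 + 3/13·R3.
Reading off the reduced rows gives x = 1, y = 1/4, z = 1.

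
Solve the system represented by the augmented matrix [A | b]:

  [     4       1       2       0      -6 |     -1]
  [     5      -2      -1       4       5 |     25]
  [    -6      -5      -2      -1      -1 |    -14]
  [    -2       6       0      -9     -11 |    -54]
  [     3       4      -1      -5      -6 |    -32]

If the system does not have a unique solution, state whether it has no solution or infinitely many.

no solution

Row-reduce:
R1 ← R1 / (4).
R2 ← R2 − 5·R1.
R3 ← R3 + 6·R1.
R4 ← R4 + 2·R1.
R5 ← R5 − 3·R1.
R2 ← R2 / (-13/4).
R1 ← R1 − 1/4·R2.
R3 ← R3 + 7/2·R2.
R4 ← R4 − 13/2·R2.
R5 ← R5 − 13/4·R2.
R3 ← R3 / (62/13).
R1 ← R1 − 3/13·R3.
R2 ← R2 − 14/13·R3.
R4 ← R4 + 6·R3.
R5 ← R5 + 6·R3.
R4 ← R4 / (-238/31).
R1 ← R1 − 35/62·R4.
R2 ← R2 + 1/31·R4.
R3 ← R3 + 69/62·R4.
R5 ← R5 + 238/31·R4.
Row 5 reduces to 0 = -3, a contradiction. The system is inconsistent.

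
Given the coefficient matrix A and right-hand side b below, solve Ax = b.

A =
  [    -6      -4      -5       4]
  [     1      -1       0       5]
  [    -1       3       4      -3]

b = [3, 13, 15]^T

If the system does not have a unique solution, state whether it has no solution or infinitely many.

infinitely many solutions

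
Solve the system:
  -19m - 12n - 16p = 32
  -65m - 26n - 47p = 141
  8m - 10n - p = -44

no solution

Row-reduce:
R1 ← R1 / (-19).
R2 ← R2 + 65·R1.
R3 ← R3 − 8·R1.
R2 ← R2 / (286/19).
R1 ← R1 − 12/19·R2.
R3 ← R3 + 286/19·R2.
Row 3 reduces to 0 = 1, a contradiction. The system is inconsistent.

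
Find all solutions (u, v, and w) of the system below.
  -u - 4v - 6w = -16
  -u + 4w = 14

Row-reduce:
R1 ← R1 / (-1).
R2 ← R2 + 1·R1.
R2 ← R2 / (4).
R1 ← R1 − 4·R2.
Rank is 2 with 3 unknowns, leaving w free.

infinitely many solutions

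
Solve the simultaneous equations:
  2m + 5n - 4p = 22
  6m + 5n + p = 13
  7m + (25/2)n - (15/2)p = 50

no solution

Row-reduce:
R1 ← R1 / (2).
R2 ← R2 − 6·R1.
R3 ← R3 − 7·R1.
R2 ← R2 / (-10).
R1 ← R1 − 5/2·R2.
R3 ← R3 + 5·R2.
Row 3 reduces to 0 = -1/2, a contradiction. The system is inconsistent.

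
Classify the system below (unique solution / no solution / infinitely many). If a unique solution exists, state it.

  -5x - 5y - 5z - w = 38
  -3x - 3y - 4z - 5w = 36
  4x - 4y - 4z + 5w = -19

Row-reduce:
R1 ← R1 / (-5).
R2 ← R2 + 3·R1.
R3 ← R3 − 4·R1.
Swap R2 and R3.
R2 ← R2 / (-8).
R1 ← R1 − 1·R2.
R3 ← R3 / (-1).
R2 ← R2 − 1·R3.
Rank is 3 with 4 unknowns, leaving w free.

infinitely many solutions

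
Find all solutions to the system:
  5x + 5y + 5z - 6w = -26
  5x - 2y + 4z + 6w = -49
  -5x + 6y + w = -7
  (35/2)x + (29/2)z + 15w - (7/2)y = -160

infinitely many solutions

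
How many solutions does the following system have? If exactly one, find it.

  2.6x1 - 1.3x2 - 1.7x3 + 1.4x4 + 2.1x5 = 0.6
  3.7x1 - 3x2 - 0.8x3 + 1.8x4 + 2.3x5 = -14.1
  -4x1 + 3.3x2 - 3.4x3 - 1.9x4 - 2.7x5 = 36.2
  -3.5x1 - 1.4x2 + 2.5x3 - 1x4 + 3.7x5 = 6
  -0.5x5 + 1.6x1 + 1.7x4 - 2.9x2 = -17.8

x1 = -4, x2 = 4, x3 = -5, x4 = 1, x5 = 3

Row-reduce the augmented matrix:
R1 ← R1 / (13/5).
R2 ← R2 − 37/10·R1.
R3 ← R3 + 4·R1.
R4 ← R4 + 7/2·R1.
R5 ← R5 − 8/5·R1.
R2 ← R2 / (-23/20).
R1 ← R1 + 1/2·R2.
R3 ← R3 − 13/10·R2.
R4 ← R4 + 63/20·R2.
R5 ← R5 + 21/10·R2.
R3 ← R3 / (-12513/2990).
R1 ← R1 + 406/299·R3.
R2 ← R2 + 421/299·R3.
R4 ← R4 + 12629/2990·R3.
R5 ← R5 + 5713/2990·R3.
R4 ← R4 / (172001/125130).
R1 ← R1 − 7636/12513·R4.
R2 ← R2 − 1939/12513·R4.
R3 ← R3 + 109/12513·R4.
R5 ← R5 − 73388/62565·R4.
R5 ← R5 / (-6720258/860005).
R1 ← R1 + 457247/172001·R5.
R2 ← R2 + 50673/172001·R5.
R3 ← R3 − 19614/172001·R5.
R4 ← R4 − 1083938/172001·R5.
Reading off the reduced rows gives x1 = -4, x2 = 4, x3 = -5, x4 = 1, x5 = 3.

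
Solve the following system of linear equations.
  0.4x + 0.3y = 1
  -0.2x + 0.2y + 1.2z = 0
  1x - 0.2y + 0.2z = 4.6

x = 4, y = -2, z = 1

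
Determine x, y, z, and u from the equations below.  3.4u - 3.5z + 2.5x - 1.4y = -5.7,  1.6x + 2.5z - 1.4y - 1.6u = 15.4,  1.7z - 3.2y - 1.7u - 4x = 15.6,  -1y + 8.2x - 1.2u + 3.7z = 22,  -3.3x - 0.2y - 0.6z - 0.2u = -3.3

x = 1, y = -4, z = 2, u = -2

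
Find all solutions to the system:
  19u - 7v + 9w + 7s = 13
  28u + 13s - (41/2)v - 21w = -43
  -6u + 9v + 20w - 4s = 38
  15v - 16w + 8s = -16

no solution

Row-reduce:
R1 ← R1 / (19).
R2 ← R2 − 28·R1.
R3 ← R3 + 6·R1.
R2 ← R2 / (-387/38).
R1 ← R1 + 7/19·R2.
R3 ← R3 − 129/19·R2.
R4 ← R4 − 15·R2.
Swap R3 and R4.
R3 ← R3 / (-2858/43).
R1 ← R1 − 221/129·R3.
R2 ← R2 − 434/129·R3.
Row 4 reduces to 0 = 2/3, a contradiction. The system is inconsistent.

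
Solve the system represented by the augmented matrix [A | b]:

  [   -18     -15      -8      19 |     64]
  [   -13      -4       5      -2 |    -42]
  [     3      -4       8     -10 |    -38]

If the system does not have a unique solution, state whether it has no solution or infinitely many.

infinitely many solutions

Row-reduce:
R1 ← R1 / (-18).
R2 ← R2 + 13·R1.
R3 ← R3 − 3·R1.
R2 ← R2 / (41/6).
R1 ← R1 − 5/6·R2.
R3 ← R3 + 13/2·R2.
R3 ← R3 / (2081/123).
R1 ← R1 + 107/123·R3.
R2 ← R2 − 194/123·R3.
Rank is 3 with 4 unknowns, leaving x_4 free.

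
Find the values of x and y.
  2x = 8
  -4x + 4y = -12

Row-reduce the augmented matrix:
R1 ← R1 / (2).
R2 ← R2 + 4·R1.
R2 ← R2 / (4).
Reading off the reduced rows gives x = 4, y = 1.

x = 4, y = 1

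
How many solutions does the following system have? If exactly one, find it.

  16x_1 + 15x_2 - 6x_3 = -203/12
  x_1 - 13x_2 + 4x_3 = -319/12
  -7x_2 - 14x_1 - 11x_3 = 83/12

Row-reduce the augmented matrix:
R1 ← R1 / (16).
R2 ← R2 − 1·R1.
R3 ← R3 + 14·R1.
R2 ← R2 / (-223/16).
R1 ← R1 − 15/16·R2.
R3 ← R3 − 49/8·R2.
R3 ← R3 / (-3195/223).
R1 ← R1 + 18/223·R3.
R2 ← R2 + 70/223·R3.
Reading off the reduced rows gives x_1 = -8/3, x_2 = 9/4, x_3 = 4/3.

x_1 = -8/3, x_2 = 9/4, x_3 = 4/3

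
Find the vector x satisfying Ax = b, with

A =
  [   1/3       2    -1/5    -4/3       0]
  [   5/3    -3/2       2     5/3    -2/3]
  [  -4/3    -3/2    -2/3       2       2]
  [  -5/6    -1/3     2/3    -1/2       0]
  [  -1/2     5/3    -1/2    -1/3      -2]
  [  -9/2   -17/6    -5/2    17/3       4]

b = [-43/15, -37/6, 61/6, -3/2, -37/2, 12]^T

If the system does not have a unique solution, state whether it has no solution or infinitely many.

x_1 = 3, x_2 = -5, x_3 = -4, x_4 = -4, x_5 = 6

Row-reduce the augmented matrix:
R1 ← R1 / (1/3).
R2 ← R2 − 5/3·R1.
R3 ← R3 + 4/3·R1.
R4 ← R4 + 5/6·R1.
R5 ← R5 + 1/2·R1.
R6 ← R6 + 9/2·R1.
R2 ← R2 / (-23/2).
R1 ← R1 − 6·R2.
R3 ← R3 − 13/2·R2.
R4 ← R4 − 14/3·R2.
R5 ← R5 − 14/3·R2.
R6 ← R6 − 145/6·R2.
R3 ← R3 / (79/345).
R1 ← R1 − 111/115·R3.
R2 ← R2 + 6/23·R3.
R4 ← R4 − 191/138·R3.
R5 ← R5 − 48/115·R3.
R6 ← R6 − 127/115·R3.
R4 ← R4 / (-6238/711).
R1 ← R1 + 431/79·R4.
R2 ← R2 − 200/237·R4.
R3 ← R3 − 475/79·R4.
R5 ← R5 + 1039/711·R4.
R6 ← R6 + 1039/711·R4.
R5 ← R5 / (-33218/9357).
R1 ← R1 + 2872/3119·R5.
R2 ← R2 − 2924/3119·R5.
R3 ← R3 − 560/3119·R5.
R4 ← R4 − 3584/3119·R5.
R6 ← R6 + 33218/9357·R5.
R6 reduces to 0 = 0, so the extra equation is consistent.
Reading off the reduced rows gives x_1 = 3, x_2 = -5, x_3 = -4, x_4 = -4, x_5 = 6.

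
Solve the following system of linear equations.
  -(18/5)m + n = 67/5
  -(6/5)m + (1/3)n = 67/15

infinitely many solutions

Row-reduce:
R1 ← R1 / (-18/5).
R2 ← R2 + 6/5·R1.
Rank is 1 with 2 unknowns, leaving n free.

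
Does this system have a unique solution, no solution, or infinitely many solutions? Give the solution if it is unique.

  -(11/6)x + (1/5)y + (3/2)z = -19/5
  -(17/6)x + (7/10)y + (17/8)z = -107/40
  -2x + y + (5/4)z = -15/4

no solution

Row-reduce:
R1 ← R1 / (-11/6).
R2 ← R2 + 17/6·R1.
R3 ← R3 + 2·R1.
R2 ← R2 / (43/110).
R1 ← R1 + 6/55·R2.
R3 ← R3 − 43/55·R2.
Row 3 reduces to 0 = -6, a contradiction. The system is inconsistent.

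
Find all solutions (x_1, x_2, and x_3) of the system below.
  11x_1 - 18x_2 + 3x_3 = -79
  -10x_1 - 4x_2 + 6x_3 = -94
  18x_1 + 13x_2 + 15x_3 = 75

x_1 = 4, x_2 = 6, x_3 = -5

Row-reduce the augmented matrix:
R1 ← R1 / (11).
R2 ← R2 + 10·R1.
R3 ← R3 − 18·R1.
R2 ← R2 / (-224/11).
R1 ← R1 + 18/11·R2.
R3 ← R3 − 467/11·R2.
R3 ← R3 / (198/7).
R1 ← R1 + 3/7·R3.
R2 ← R2 + 3/7·R3.
Reading off the reduced rows gives x_1 = 4, x_2 = 6, x_3 = -5.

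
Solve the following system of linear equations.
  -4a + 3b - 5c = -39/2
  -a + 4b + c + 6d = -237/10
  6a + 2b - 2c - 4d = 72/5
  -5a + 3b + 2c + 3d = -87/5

a = 3/2, b = -3/2, c = 9/5, d = -3

Row-reduce the augmented matrix:
R1 ← R1 / (-4).
R2 ← R2 + 1·R1.
R3 ← R3 − 6·R1.
R4 ← R4 + 5·R1.
R2 ← R2 / (13/4).
R1 ← R1 + 3/4·R2.
R3 ← R3 − 13/2·R2.
R4 ← R4 + 3/4·R2.
R3 ← R3 / (-14).
R1 ← R1 − 23/13·R3.
R2 ← R2 − 9/13·R3.
R4 ← R4 − 114/13·R3.
R4 ← R4 / (-513/91).
R1 ← R1 + 58/91·R4.
R2 ← R2 − 96/91·R4.
R3 ← R3 − 8/7·R4.
Reading off the reduced rows gives a = 3/2, b = -3/2, c = 9/5, d = -3.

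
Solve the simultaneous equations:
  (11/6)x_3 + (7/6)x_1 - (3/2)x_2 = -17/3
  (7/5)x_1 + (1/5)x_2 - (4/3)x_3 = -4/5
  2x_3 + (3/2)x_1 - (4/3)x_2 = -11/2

Row-reduce the augmented matrix:
R1 ← R1 / (7/6).
R2 ← R2 − 7/5·R1.
R3 ← R3 − 3/2·R1.
R2 ← R2 / (2).
R1 ← R1 + 9/7·R2.
R3 ← R3 − 25/42·R2.
R3 ← R3 / (25/36).
R1 ← R1 + 7/10·R3.
R2 ← R2 + 53/30·R3.
Reading off the reduced rows gives x_1 = -1, x_2 = 3, x_3 = 0.

x_1 = -1, x_2 = 3, x_3 = 0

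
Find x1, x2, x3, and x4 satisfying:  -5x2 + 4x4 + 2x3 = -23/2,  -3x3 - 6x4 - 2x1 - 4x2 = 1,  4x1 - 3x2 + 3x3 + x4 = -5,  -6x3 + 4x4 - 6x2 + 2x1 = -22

x1 = -1/2, x2 = 3/2, x3 = 1, x4 = -3/2

Row-reduce the augmented matrix:
Swap R1 and R2.
R1 ← R1 / (-2).
R3 ← R3 − 4·R1.
R4 ← R4 − 2·R1.
R2 ← R2 / (-5).
R1 ← R1 − 2·R2.
R3 ← R3 + 11·R2.
R4 ← R4 + 10·R2.
R3 ← R3 / (-37/5).
R1 ← R1 − 23/10·R3.
R2 ← R2 + 2/5·R3.
R4 ← R4 + 13·R3.
R4 ← R4 / (917/37).
R1 ← R1 + 115/74·R4.
R2 ← R2 − 10/37·R4.
R3 ← R3 − 99/37·R4.
Reading off the reduced rows gives x1 = -1/2, x2 = 3/2, x3 = 1, x4 = -3/2.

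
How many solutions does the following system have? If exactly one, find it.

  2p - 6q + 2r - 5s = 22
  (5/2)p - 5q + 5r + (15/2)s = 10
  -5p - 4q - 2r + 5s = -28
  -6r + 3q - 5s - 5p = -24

infinitely many solutions

Row-reduce:
R1 ← R1 / (2).
R2 ← R2 − 5/2·R1.
R3 ← R3 + 5·R1.
R4 ← R4 + 5·R1.
R2 ← R2 / (5/2).
R1 ← R1 + 3·R2.
R3 ← R3 + 19·R2.
R4 ← R4 + 12·R2.
R3 ← R3 / (22).
R1 ← R1 − 4·R3.
R2 ← R2 − 1·R3.
R4 ← R4 − 11·R3.
Rank is 3 with 4 unknowns, leaving s free.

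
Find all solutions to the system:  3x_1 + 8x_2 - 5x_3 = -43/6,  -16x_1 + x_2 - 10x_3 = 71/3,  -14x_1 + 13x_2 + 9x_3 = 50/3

Row-reduce the augmented matrix:
R1 ← R1 / (3).
R2 ← R2 + 16·R1.
R3 ← R3 + 14·R1.
R2 ← R2 / (131/3).
R1 ← R1 − 8/3·R2.
R3 ← R3 − 151/3·R2.
R3 ← R3 / (3659/131).
R1 ← R1 − 75/131·R3.
R2 ← R2 + 110/131·R3.
Reading off the reduced rows gives x_1 = -3/2, x_2 = -1/3, x_3 = 0.

x_1 = -3/2, x_2 = -1/3, x_3 = 0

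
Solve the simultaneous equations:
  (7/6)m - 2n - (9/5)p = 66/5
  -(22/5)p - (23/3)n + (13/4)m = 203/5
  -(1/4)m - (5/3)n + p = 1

infinitely many solutions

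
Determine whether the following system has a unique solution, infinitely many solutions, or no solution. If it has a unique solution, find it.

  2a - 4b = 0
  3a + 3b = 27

Row-reduce the augmented matrix:
R1 ← R1 / (2).
R2 ← R2 − 3·R1.
R2 ← R2 / (9).
R1 ← R1 + 2·R2.
Reading off the reduced rows gives a = 6, b = 3.

a = 6, b = 3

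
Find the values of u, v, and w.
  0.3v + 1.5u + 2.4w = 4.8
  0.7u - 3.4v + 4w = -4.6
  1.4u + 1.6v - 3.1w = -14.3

u = -6, v = 6, w = 5

Row-reduce the augmented matrix:
R1 ← R1 / (3/2).
R2 ← R2 − 7/10·R1.
R3 ← R3 − 7/5·R1.
R2 ← R2 / (-177/50).
R1 ← R1 − 1/5·R2.
R3 ← R3 − 33/25·R2.
R3 ← R3 / (-2517/590).
R1 ← R1 − 104/59·R3.
R2 ← R2 + 48/59·R3.
Reading off the reduced rows gives u = -6, v = 6, w = 5.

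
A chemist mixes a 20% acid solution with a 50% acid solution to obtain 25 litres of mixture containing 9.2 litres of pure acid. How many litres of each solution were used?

litres of solution A: 11, litres of solution B: 14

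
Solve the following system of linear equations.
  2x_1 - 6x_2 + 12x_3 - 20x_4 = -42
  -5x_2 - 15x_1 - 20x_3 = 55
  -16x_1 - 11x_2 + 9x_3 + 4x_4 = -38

Row-reduce:
R1 ← R1 / (2).
R2 ← R2 + 15·R1.
R3 ← R3 + 16·R1.
R2 ← R2 / (-50).
R1 ← R1 + 3·R2.
R3 ← R3 + 59·R2.
R3 ← R3 / (112/5).
R1 ← R1 − 9/5·R3.
R2 ← R2 + 7/5·R3.
Rank is 3 with 4 unknowns, leaving x_4 free.

infinitely many solutions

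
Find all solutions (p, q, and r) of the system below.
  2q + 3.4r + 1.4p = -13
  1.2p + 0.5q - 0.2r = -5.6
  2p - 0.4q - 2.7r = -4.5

p = -4, q = -2, r = -1

Row-reduce the augmented matrix:
R1 ← R1 / (7/5).
R2 ← R2 − 6/5·R1.
R3 ← R3 − 2·R1.
R2 ← R2 / (-17/14).
R1 ← R1 − 10/7·R2.
R3 ← R3 + 114/35·R2.
R3 ← R3 / (677/850).
R1 ← R1 + 21/17·R3.
R2 ← R2 − 218/85·R3.
Reading off the reduced rows gives p = -4, q = -2, r = -1.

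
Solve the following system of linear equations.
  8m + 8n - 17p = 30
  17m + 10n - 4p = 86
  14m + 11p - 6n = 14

m = 2, n = 6, p = 2

Row-reduce the augmented matrix:
R1 ← R1 / (8).
R2 ← R2 − 17·R1.
R3 ← R3 − 14·R1.
R2 ← R2 / (-7).
R1 ← R1 − 1·R2.
R3 ← R3 + 20·R2.
R3 ← R3 / (-1429/28).
R1 ← R1 − 69/28·R3.
R2 ← R2 + 257/56·R3.
Reading off the reduced rows gives m = 2, n = 6, p = 2.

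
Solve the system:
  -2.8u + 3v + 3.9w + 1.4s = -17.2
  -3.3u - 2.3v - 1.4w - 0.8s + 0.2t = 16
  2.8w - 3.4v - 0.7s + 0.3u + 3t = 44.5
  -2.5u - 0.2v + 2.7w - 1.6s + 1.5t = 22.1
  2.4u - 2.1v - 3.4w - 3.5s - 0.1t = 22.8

Row-reduce the augmented matrix:
R1 ← R1 / (-14/5).
R2 ← R2 + 33/10·R1.
R3 ← R3 − 3/10·R1.
R4 ← R4 + 5/2·R1.
R5 ← R5 − 12/5·R1.
R2 ← R2 / (-817/140).
R1 ← R1 + 15/14·R2.
R3 ← R3 + 431/140·R2.
R4 ← R4 + 403/140·R2.
R5 ← R5 − 33/70·R2.
R3 ← R3 / (104269/16340).
R1 ← R1 + 477/1634·R3.
R2 ← R2 − 1679/1634·R3.
R4 ← R4 − 35551/16340·R3.
R5 ← R5 + 8849/16340·R3.
R4 ← R4 / (-395105/208538).
R1 ← R1 + 1691/104269·R4.
R2 ← R2 − 31309/104269·R4.
R3 ← R3 − 12132/104269·R4.
R5 ← R5 + 1269427/521345·R4.
R5 ← R5 / (-7325959/19755250).
R1 ← R1 − 9581/103975·R5.
R2 ← R2 + 858711/1975525·R5.
R3 ← R3 − 946372/1975525·R5.
R4 ← R4 + 432149/1975525·R5.
Reading off the reduced rows gives u = 0, v = -6, w = 2, s = -5, t = 5.

u = 0, v = -6, w = 2, s = -5, t = 5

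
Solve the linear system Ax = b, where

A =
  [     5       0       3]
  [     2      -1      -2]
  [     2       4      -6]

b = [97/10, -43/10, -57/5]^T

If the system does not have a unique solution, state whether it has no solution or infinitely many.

Row-reduce the augmented matrix:
R1 ← R1 / (5).
R2 ← R2 − 2·R1.
R3 ← R3 − 2·R1.
R2 ← R2 / (-1).
R3 ← R3 − 4·R2.
R3 ← R3 / (-20).
R1 ← R1 − 3/5·R3.
R2 ← R2 − 16/5·R3.
Reading off the reduced rows gives x_1 = 1/2, x_2 = 1/2, x_3 = 12/5.

x_1 = 1/2, x_2 = 1/2, x_3 = 12/5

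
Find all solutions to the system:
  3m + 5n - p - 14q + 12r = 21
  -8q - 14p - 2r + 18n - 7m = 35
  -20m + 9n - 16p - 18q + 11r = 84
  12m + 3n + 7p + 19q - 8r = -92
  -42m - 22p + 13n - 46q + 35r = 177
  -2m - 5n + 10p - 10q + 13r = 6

no solution

Row-reduce:
R1 ← R1 / (3).
R2 ← R2 + 7·R1.
R3 ← R3 + 20·R1.
R4 ← R4 − 12·R1.
R5 ← R5 + 42·R1.
R6 ← R6 + 2·R1.
R2 ← R2 / (89/3).
R1 ← R1 − 5/3·R2.
R3 ← R3 − 127/3·R2.
R4 ← R4 + 17·R2.
R5 ← R5 − 83·R2.
R6 ← R6 + 5/3·R2.
R3 ← R3 / (57/89).
R1 ← R1 − 52/89·R3.
R2 ← R2 + 49/89·R3.
R4 ← R4 − 146/89·R3.
R5 ← R5 − 863/89·R3.
R6 ← R6 − 749/89·R3.
R4 ← R4 / (10729/57).
R1 ← R1 − 2636/57·R4.
R2 ← R2 + 2690/57·R4.
R3 ← R3 + 4744/57·R4.
R5 ← R5 − 38692/57·R4.
R6 ← R6 − 38692/57·R4.
R5 ← R5 / (-425858/10729).
R1 ← R1 + 28050/10729·R5.
R2 ← R2 − 24587/10729·R5.
R3 ← R3 − 53005/10729·R5.
R4 ← R4 + 10212/10729·R5.
R6 ← R6 + 425858/10729·R5.
Row 6 reduces to 0 = -3, a contradiction. The system is inconsistent.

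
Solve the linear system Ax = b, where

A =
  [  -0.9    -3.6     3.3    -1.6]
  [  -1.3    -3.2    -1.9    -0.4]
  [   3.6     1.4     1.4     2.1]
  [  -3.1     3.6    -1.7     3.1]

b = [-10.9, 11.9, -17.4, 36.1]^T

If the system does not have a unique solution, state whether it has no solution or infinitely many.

Row-reduce the augmented matrix:
R1 ← R1 / (-9/10).
R2 ← R2 + 13/10·R1.
R3 ← R3 − 18/5·R1.
R4 ← R4 + 31/10·R1.
R2 ← R2 / (2).
R1 ← R1 − 4·R2.
R3 ← R3 + 13·R2.
R4 ← R4 − 16·R2.
R3 ← R3 / (-431/15).
R1 ← R1 − 29/3·R3.
R2 ← R2 + 10/3·R3.
R4 ← R4 − 604/15·R3.
R4 ← R4 / (20277/4310).
R1 ← R1 − 8897/12930·R4.
R2 ← R2 − 86/6465·R4.
R3 ← R3 + 731/2586·R4.
Reading off the reduced rows gives x_1 = -6, x_2 = 0, x_3 = -3, x_4 = 4.

x_1 = -6, x_2 = 0, x_3 = -3, x_4 = 4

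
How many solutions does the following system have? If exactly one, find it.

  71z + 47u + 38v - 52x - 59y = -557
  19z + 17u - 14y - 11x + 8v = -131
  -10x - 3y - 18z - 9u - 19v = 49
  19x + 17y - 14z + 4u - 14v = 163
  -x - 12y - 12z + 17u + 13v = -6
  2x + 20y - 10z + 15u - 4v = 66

no solution

Row-reduce:
R1 ← R1 / (-52).
R2 ← R2 + 11·R1.
R3 ← R3 + 10·R1.
R4 ← R4 − 19·R1.
R5 ← R5 + 1·R1.
R6 ← R6 − 2·R1.
R2 ← R2 / (-79/52).
R1 ← R1 − 59/52·R2.
R3 ← R3 − 217/26·R2.
R4 ← R4 + 237/52·R2.
R5 ← R5 + 565/52·R2.
R6 ← R6 − 461/26·R2.
R3 ← R3 / (-773/79).
R1 ← R1 − 127/79·R3.
R2 ← R2 + 207/79·R3.
R5 ← R5 + 3305/79·R3.
R6 ← R6 − 3096/79·R3.
Swap R4 and R5.
R4 ← R4 / (-95102/773).
R1 ← R1 − 6009/773·R4.
R2 ← R2 + 7883/773·R4.
R3 ← R3 + 1638/773·R4.
R6 ← R6 − 140857/773·R4.
Swap R5 and R6.
R5 ← R5 / (525185/6793).
R1 ← R1 − 19294/6793·R5.
R2 ← R2 + 22494/6793·R5.
R3 ← R3 − 3677/6793·R5.
R4 ← R4 + 6953/6793·R5.
Row 6 reduces to 0 = -1, a contradiction. The system is inconsistent.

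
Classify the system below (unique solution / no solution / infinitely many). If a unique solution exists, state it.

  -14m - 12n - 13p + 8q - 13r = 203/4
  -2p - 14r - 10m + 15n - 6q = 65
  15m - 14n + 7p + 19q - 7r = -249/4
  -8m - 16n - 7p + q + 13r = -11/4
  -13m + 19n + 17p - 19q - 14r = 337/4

m = -3, n = 1/2, p = -1/4, q = -1, r = -3/2

Row-reduce the augmented matrix:
R1 ← R1 / (-14).
R2 ← R2 + 10·R1.
R3 ← R3 − 15·R1.
R4 ← R4 + 8·R1.
R5 ← R5 + 13·R1.
R2 ← R2 / (165/7).
R1 ← R1 − 6/7·R2.
R3 ← R3 + 188/7·R2.
R4 ← R4 + 64/7·R2.
R5 ← R5 − 211/7·R2.
R3 ← R3 / (151/110).
R1 ← R1 − 73/110·R3.
R2 ← R2 − 17/55·R3.
R4 ← R4 − 179/55·R3.
R5 ← R5 − 2173/110·R3.
R4 ← R4 / (-18953/453).
R1 ← R1 + 3181/453·R4.
R2 ← R2 + 1676/453·R4.
R3 ← R3 − 4694/453·R4.
R5 ← R5 + 32638/151·R4.
R5 ← R5 / (-675529/18953).
R1 ← R1 − 4314/18953·R5.
R2 ← R2 + 27232/18953·R5.
R3 ← R3 − 16877/18953·R5.
R4 ← R4 + 36672/18953·R5.
Reading off the reduced rows gives m = -3, n = 1/2, p = -1/4, q = -1, r = -3/2.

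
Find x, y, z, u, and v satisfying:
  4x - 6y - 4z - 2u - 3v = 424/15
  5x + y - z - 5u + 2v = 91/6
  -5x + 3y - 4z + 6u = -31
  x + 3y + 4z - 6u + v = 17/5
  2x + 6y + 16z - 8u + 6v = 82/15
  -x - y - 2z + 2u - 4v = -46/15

x = 12/5, y = -3, z = 1/2, u = -4/3, v = 0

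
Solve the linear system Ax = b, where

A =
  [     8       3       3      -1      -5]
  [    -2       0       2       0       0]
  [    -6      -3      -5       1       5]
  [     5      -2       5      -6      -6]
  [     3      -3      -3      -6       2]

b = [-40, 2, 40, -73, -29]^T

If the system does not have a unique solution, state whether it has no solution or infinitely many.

no solution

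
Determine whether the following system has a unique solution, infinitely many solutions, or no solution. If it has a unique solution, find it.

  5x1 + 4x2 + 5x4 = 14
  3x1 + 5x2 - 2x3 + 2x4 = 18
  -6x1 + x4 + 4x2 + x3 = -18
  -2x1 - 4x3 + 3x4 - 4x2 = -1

x1 = 3, x2 = 1, x3 = -3, x4 = -1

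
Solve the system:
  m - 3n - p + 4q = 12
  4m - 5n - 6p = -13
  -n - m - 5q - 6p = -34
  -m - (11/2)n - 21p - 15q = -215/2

no solution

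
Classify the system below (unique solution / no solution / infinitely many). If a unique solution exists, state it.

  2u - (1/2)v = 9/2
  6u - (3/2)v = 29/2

no solution

Row-reduce:
R1 ← R1 / (2).
R2 ← R2 − 6·R1.
Row 2 reduces to 0 = 1, a contradiction. The system is inconsistent.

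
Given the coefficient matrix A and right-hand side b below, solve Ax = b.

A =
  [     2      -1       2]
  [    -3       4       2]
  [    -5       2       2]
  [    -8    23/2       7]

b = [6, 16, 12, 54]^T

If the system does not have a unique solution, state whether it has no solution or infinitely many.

no solution

Row-reduce:
R1 ← R1 / (2).
R2 ← R2 + 3·R1.
R3 ← R3 + 5·R1.
R4 ← R4 + 8·R1.
R2 ← R2 / (5/2).
R1 ← R1 + 1/2·R2.
R3 ← R3 + 1/2·R2.
R4 ← R4 − 15/2·R2.
R3 ← R3 / (8).
R1 ← R1 − 2·R3.
R2 ← R2 − 2·R3.
Row 4 reduces to 0 = 3, a contradiction. The system is inconsistent.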